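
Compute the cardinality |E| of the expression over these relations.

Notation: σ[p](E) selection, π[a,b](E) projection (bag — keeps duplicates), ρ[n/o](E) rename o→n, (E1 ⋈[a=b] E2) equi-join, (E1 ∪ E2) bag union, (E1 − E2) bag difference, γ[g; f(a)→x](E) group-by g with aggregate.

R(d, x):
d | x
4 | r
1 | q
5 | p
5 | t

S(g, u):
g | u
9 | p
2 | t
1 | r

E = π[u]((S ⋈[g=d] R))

Subexpression sizes:
  S → 3
  R → 4
  (S ⋈[g=d] R) → 1
  π[u]((S ⋈[g=d] R)) → 1

|E| = 1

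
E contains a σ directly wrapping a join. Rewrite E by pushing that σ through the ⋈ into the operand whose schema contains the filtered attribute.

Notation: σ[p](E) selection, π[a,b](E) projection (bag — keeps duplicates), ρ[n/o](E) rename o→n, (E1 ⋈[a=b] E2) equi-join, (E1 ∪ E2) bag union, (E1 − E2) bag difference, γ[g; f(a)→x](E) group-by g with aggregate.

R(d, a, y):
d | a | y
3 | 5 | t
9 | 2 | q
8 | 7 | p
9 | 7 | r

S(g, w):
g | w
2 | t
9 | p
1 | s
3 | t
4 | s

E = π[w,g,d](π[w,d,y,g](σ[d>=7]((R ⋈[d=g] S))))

σ filters on d, owned by the left side.
E' = π[w,g,d](π[w,d,y,g]((σ[d>=7](R) ⋈[d=g] S)))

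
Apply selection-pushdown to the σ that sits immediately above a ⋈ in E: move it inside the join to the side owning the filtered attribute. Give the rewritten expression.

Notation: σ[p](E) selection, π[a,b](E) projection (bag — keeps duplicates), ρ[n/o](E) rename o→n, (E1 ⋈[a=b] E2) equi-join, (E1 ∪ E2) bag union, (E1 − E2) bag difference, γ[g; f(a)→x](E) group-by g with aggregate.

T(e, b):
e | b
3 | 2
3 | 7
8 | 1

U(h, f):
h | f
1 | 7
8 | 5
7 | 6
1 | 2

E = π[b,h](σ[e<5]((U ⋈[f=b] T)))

σ filters on e, owned by the right side.
E' = π[b,h]((U ⋈[f=b] σ[e<5](T)))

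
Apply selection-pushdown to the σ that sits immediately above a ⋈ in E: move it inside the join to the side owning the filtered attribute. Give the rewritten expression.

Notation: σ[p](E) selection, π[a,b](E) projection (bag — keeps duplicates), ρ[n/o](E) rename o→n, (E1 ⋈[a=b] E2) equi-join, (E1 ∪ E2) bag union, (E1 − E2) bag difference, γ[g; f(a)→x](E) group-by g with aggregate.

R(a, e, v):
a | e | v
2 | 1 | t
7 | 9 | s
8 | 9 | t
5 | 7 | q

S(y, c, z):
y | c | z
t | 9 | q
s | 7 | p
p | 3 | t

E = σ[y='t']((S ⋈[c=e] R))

σ filters on y, owned by the left side.
E' = (σ[y='t'](S) ⋈[c=e] R)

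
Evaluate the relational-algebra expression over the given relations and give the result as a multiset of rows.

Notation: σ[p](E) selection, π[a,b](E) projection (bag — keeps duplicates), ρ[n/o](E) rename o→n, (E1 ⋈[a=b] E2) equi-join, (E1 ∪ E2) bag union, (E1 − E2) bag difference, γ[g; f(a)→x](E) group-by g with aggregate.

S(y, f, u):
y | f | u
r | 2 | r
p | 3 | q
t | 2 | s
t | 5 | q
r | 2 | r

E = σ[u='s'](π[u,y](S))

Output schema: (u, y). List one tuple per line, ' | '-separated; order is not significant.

Subexpression sizes:
  S → 5
  π[u,y](S) → 5
  σ[u='s'](π[u,y](S)) → 1

== RESULT ==
u | y
s | t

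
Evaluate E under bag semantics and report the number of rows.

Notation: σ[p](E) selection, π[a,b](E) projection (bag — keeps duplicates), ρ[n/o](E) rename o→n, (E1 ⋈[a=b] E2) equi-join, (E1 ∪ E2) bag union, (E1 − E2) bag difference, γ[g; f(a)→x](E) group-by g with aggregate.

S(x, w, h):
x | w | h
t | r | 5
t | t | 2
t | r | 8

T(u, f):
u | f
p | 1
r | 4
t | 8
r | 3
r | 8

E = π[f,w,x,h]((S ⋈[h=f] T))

Per-node cardinality:
  S → 3
  T → 5
  (S ⋈[h=f] T) → 2
  π[f,w,x,h]((S ⋈[h=f] T)) → 2

|E| = 2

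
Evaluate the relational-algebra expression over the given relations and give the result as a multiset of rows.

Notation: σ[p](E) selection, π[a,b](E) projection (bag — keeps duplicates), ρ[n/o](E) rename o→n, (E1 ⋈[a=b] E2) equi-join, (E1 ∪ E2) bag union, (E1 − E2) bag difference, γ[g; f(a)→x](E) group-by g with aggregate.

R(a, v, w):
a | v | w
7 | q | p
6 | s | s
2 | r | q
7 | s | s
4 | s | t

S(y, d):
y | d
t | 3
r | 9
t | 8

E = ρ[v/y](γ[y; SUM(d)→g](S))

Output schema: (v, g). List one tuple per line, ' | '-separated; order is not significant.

Subexpression sizes:
  S → 3
  γ[y; SUM(d)→g](S) → 2
  ρ[v/y](γ[y; SUM(d)→g](S)) → 2

== RESULT ==
v | g
r | 9
t | 11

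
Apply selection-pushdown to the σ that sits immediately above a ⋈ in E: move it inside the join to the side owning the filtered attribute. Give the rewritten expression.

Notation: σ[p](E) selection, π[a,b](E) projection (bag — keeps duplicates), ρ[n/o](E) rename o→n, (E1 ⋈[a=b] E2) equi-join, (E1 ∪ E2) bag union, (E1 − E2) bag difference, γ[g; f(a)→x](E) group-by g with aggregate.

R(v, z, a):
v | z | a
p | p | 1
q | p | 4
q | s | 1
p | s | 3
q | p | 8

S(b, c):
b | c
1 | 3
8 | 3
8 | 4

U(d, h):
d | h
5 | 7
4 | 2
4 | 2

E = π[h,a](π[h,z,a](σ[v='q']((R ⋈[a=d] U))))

σ filters on v, owned by the left side.
E' = π[h,a](π[h,z,a]((σ[v='q'](R) ⋈[a=d] U)))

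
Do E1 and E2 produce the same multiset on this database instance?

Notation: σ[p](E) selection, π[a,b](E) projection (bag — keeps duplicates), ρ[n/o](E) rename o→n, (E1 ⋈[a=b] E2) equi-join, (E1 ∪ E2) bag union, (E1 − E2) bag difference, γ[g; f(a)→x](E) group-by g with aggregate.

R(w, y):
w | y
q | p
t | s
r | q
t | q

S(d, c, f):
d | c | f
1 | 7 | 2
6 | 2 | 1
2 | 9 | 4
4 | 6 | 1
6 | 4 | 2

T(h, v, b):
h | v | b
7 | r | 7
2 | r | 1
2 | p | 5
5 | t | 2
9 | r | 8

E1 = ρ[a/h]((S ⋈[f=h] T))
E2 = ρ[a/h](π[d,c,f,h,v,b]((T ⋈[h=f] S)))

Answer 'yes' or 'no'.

E1 per-node cardinality:
  S → 5
  T → 5
  (S ⋈[f=h] T) → 4
  ρ[a/h]((S ⋈[f=h] T)) → 4
E2 per-node cardinality:
  T → 5
  S → 5
  (T ⋈[h=f] S) → 4
  π[d,c,f,h,v,b]((T ⋈[h=f] S)) → 4
  ρ[a/h](π[d,c,f,h,v,b]((T ⋈[h=f] S))) → 4

E1 and E2 produce the same multiset:
d | c | f | a | v | b
1 | 7 | 2 | 2 | p | 5
1 | 7 | 2 | 2 | r | 1
6 | 4 | 2 | 2 | p | 5
6 | 4 | 2 | 2 | r | 1

yes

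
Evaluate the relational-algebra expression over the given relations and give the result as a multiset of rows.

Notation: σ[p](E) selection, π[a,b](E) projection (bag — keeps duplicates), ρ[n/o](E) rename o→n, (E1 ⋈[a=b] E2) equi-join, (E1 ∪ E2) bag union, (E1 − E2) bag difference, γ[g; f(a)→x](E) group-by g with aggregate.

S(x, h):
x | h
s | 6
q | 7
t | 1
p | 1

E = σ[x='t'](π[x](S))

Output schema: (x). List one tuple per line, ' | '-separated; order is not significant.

Row counts bottom-up:
  S → 4
  π[x](S) → 4
  σ[x='t'](π[x](S)) → 1

== RESULT ==
x
t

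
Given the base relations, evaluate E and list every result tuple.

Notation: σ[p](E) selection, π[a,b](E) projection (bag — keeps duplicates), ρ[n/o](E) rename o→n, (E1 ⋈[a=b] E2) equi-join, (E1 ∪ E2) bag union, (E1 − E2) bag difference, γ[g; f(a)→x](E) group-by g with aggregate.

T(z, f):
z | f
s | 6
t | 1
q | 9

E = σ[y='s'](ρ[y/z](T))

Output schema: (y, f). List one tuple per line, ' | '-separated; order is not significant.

Subexpression sizes:
  T → 3
  ρ[y/z](T) → 3
  σ[y='s'](ρ[y/z](T)) → 1

== RESULT ==
y | f
s | 6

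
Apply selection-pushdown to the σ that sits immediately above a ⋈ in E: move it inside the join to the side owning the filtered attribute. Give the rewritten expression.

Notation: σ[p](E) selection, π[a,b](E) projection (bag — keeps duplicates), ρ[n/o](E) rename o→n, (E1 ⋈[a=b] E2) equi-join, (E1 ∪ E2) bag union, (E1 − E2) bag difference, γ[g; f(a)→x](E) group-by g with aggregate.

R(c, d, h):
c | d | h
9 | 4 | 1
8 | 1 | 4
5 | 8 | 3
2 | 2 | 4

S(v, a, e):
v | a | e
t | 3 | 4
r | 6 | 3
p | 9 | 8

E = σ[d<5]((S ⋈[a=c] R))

σ filters on d, owned by the right side.
E' = (S ⋈[a=c] σ[d<5](R))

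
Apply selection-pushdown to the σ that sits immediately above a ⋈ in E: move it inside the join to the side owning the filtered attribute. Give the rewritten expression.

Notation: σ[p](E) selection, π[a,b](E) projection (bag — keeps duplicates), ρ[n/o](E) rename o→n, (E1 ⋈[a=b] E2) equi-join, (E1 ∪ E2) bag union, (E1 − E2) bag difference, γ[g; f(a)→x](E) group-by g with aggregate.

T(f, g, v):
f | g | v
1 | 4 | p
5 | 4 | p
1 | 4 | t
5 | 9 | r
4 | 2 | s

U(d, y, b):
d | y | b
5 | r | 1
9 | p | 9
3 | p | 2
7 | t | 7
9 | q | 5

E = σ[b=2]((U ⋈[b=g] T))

σ filters on b, owned by the left side.
E' = (σ[b=2](U) ⋈[b=g] T)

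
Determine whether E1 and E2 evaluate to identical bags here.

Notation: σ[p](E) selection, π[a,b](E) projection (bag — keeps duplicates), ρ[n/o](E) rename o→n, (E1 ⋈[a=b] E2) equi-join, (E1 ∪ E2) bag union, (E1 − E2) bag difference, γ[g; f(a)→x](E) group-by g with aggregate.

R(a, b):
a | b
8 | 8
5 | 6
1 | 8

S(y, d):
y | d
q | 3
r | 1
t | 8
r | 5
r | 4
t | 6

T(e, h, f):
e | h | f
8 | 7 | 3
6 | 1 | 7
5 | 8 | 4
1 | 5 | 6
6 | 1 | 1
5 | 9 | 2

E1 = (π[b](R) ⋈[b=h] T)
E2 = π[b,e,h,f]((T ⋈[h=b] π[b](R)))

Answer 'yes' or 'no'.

E1 row counts bottom-up:
  R → 3
  π[b](R) → 3
  T → 6
  (π[b](R) ⋈[b=h] T) → 2
E2 row counts bottom-up:
  T → 6
  R → 3
  π[b](R) → 3
  (T ⋈[h=b] π[b](R)) → 2
  π[b,e,h,f]((T ⋈[h=b] π[b](R))) → 2

E1 and E2 produce the same multiset:
b | e | h | f
8 | 5 | 8 | 4
8 | 5 | 8 | 4

yes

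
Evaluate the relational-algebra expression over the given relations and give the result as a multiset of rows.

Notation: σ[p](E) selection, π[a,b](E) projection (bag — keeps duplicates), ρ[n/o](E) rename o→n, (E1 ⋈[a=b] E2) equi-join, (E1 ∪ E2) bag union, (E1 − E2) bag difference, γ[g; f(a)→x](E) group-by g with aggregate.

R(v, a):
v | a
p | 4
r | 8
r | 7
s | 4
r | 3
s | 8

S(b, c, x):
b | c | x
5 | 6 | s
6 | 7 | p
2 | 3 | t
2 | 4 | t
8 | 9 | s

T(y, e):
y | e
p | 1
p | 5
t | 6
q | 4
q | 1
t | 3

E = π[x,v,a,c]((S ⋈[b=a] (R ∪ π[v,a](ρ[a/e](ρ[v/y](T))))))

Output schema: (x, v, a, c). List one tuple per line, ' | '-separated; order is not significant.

Per-node cardinality:
  S → 5
  R → 6
  T → 6
  ρ[v/y](T) → 6
  ρ[a/e](ρ[v/y](T)) → 6
  π[v,a](ρ[a/e](ρ[v/y](T))) → 6
  (R ∪ π[v,a](ρ[a/e](ρ[v/y](T)))) → 12
  (S ⋈[b=a] (R ∪ π[v,a](ρ[a/e](ρ[v/y](T))))) → 4
  π[x,v,a,c]((S ⋈[b=a] (R ∪ π[v,a](ρ[a/e](ρ[v/y](T)))))) → 4

== RESULT ==
x | v | a | c
p | t | 6 | 7
s | p | 5 | 6
s | r | 8 | 9
s | s | 8 | 9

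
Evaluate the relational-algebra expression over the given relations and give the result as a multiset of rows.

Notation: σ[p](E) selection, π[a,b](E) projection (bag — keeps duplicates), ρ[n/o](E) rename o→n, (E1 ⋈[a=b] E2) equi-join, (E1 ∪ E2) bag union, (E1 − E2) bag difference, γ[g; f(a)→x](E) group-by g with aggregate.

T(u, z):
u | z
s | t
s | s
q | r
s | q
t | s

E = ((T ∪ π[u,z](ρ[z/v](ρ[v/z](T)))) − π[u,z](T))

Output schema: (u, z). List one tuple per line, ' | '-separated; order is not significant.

Row counts bottom-up:
  T → 5
  T → 5
  ρ[v/z](T) → 5
  ρ[z/v](ρ[v/z](T)) → 5
  π[u,z](ρ[z/v](ρ[v/z](T))) → 5
  (T ∪ π[u,z](ρ[z/v](ρ[v/z](T)))) → 10
  T → 5
  π[u,z](T) → 5
  ((T ∪ π[u,z](ρ[z/v](ρ[v/z](T)))) − π[u,z](T)) → 5

== RESULT ==
u | z
q | r
s | q
s | s
s | t
t | s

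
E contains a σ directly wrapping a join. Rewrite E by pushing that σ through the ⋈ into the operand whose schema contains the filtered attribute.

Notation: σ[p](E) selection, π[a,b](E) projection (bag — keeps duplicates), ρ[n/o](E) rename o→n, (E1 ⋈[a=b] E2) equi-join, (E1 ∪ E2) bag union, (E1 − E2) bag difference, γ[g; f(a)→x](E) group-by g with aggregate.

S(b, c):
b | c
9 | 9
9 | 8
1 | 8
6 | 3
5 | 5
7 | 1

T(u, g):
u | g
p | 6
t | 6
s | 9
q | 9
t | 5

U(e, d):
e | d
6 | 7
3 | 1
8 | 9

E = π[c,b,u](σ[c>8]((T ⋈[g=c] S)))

σ filters on c, owned by the right side.
E' = π[c,b,u]((T ⋈[g=c] σ[c>8](S)))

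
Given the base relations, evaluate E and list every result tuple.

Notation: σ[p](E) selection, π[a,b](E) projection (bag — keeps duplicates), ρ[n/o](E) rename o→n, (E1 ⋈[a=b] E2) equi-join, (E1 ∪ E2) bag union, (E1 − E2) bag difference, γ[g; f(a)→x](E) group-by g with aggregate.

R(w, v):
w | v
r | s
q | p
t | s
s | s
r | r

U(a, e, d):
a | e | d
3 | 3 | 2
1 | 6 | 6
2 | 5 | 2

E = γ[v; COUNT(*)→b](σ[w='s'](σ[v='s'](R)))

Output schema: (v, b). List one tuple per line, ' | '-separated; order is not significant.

Row counts bottom-up:
  R → 5
  σ[v='s'](R) → 3
  σ[w='s'](σ[v='s'](R)) → 1
  γ[v; COUNT(*)→b](σ[w='s'](σ[v='s'](R))) → 1

== RESULT ==
v | b
s | 1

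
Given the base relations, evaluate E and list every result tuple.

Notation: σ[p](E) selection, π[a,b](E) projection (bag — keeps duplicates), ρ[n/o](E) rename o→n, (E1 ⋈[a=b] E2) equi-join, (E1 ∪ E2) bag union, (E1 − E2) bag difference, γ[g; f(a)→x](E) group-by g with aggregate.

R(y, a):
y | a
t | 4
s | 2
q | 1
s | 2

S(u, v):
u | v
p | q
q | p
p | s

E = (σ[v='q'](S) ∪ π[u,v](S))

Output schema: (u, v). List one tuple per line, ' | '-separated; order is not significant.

Row counts bottom-up:
  S → 3
  σ[v='q'](S) → 1
  S → 3
  π[u,v](S) → 3
  (σ[v='q'](S) ∪ π[u,v](S)) → 4

== RESULT ==
u | v
p | q
p | q
p | s
q | p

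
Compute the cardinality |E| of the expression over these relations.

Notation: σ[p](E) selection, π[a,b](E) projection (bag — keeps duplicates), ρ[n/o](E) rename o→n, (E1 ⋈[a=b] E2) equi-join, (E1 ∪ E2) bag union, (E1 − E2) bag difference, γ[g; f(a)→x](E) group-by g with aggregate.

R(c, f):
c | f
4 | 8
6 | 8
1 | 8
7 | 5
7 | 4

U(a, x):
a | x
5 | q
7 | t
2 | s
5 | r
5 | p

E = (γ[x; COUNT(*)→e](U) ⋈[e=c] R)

Stepwise |·|:
  U → 5
  γ[x; COUNT(*)→e](U) → 5
  R → 5
  (γ[x; COUNT(*)→e](U) ⋈[e=c] R) → 5

|E| = 5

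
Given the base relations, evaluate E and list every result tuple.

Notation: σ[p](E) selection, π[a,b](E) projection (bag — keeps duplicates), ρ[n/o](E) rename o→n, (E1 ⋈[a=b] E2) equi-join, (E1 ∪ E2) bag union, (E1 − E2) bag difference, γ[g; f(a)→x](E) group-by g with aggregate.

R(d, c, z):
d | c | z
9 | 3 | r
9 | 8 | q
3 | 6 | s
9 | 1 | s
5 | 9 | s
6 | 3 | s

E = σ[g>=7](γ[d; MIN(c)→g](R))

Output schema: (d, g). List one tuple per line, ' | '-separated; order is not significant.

Stepwise |·|:
  R → 6
  γ[d; MIN(c)→g](R) → 4
  σ[g>=7](γ[d; MIN(c)→g](R)) → 1

== RESULT ==
d | g
5 | 9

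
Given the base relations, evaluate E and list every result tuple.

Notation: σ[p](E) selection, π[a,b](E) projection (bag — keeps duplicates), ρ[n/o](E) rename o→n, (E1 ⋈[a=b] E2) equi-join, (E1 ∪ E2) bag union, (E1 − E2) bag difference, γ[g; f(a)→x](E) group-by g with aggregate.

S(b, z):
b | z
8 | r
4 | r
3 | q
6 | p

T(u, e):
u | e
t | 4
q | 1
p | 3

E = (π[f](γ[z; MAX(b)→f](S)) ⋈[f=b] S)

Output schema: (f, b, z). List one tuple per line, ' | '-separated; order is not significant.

Per-node cardinality:
  S → 4
  γ[z; MAX(b)→f](S) → 3
  π[f](γ[z; MAX(b)→f](S)) → 3
  S → 4
  (π[f](γ[z; MAX(b)→f](S)) ⋈[f=b] S) → 3

== RESULT ==
f | b | z
3 | 3 | q
6 | 6 | p
8 | 8 | r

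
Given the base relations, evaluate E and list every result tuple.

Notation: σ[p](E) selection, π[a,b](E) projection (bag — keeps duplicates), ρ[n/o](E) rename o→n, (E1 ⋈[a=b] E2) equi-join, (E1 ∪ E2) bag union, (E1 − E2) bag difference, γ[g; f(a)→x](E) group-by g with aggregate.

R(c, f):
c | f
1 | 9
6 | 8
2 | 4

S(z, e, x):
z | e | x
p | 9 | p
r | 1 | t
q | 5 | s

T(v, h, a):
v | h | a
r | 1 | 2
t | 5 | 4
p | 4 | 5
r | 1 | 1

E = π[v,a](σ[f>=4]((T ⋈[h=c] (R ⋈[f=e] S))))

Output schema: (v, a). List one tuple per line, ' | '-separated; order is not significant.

Stepwise |·|:
  T → 4
  R → 3
  S → 3
  (R ⋈[f=e] S) → 1
  (T ⋈[h=c] (R ⋈[f=e] S)) → 2
  σ[f>=4]((T ⋈[h=c] (R ⋈[f=e] S))) → 2
  π[v,a](σ[f>=4]((T ⋈[h=c] (R ⋈[f=e] S)))) → 2

== RESULT ==
v | a
r | 1
r | 2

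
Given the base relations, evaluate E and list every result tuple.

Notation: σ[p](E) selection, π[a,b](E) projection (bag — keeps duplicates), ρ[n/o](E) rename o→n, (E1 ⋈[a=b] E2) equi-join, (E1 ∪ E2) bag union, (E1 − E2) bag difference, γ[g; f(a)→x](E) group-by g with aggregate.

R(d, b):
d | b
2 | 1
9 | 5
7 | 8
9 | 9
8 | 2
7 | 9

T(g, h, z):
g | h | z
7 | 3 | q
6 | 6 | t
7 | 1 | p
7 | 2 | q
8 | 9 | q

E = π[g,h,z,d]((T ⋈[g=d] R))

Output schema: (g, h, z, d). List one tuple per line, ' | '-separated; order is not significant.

Stepwise |·|:
  T → 5
  R → 6
  (T ⋈[g=d] R) → 7
  π[g,h,z,d]((T ⋈[g=d] R)) → 7

== RESULT ==
g | h | z | d
7 | 1 | p | 7
7 | 1 | p | 7
7 | 2 | q | 7
7 | 2 | q | 7
7 | 3 | q | 7
7 | 3 | q | 7
8 | 9 | q | 8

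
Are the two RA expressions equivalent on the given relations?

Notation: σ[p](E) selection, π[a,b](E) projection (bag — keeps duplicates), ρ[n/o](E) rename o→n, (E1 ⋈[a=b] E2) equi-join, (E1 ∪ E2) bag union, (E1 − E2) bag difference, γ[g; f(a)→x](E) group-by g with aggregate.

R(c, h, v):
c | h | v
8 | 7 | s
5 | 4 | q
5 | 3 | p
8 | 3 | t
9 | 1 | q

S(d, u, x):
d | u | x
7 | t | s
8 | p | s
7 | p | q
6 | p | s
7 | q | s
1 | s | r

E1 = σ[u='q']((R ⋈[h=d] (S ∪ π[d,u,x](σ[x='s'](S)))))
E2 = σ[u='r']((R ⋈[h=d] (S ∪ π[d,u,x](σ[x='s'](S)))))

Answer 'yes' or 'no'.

E1 stepwise |·|:
  R → 5
  S → 6
  S → 6
  σ[x='s'](S) → 4
  π[d,u,x](σ[x='s'](S)) → 4
  (S ∪ π[d,u,x](σ[x='s'](S))) → 10
  (R ⋈[h=d] (S ∪ π[d,u,x](σ[x='s'](S)))) → 6
  σ[u='q']((R ⋈[h=d] (S ∪ π[d,u,x](σ[x='s'](S))))) → 2
E2 stepwise |·|:
  R → 5
  S → 6
  S → 6
  σ[x='s'](S) → 4
  π[d,u,x](σ[x='s'](S)) → 4
  (S ∪ π[d,u,x](σ[x='s'](S))) → 10
  (R ⋈[h=d] (S ∪ π[d,u,x](σ[x='s'](S)))) → 6
  σ[u='r']((R ⋈[h=d] (S ∪ π[d,u,x](σ[x='s'](S))))) → 0

E1 result:
c | h | v | d | u | x
8 | 7 | s | 7 | q | s
8 | 7 | s | 7 | q | s
E2 result:
c | h | v | d | u | x
(0 rows)
Witness: (8, 7, 's', 7, 'q', 's') appears 2× in E1 but 0× in E2.

no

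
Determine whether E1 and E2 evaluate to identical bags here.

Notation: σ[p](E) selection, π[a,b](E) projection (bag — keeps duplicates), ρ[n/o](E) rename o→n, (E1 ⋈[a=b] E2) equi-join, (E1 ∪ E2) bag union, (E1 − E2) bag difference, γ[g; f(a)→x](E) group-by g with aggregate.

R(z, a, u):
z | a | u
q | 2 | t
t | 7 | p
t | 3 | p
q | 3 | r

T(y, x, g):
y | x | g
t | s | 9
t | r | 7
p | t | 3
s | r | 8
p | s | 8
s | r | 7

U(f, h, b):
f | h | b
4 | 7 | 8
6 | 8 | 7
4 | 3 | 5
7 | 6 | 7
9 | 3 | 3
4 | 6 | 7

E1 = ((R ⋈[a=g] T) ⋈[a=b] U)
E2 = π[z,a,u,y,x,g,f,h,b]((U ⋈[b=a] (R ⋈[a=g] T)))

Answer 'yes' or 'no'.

E1 per-node cardinality:
  R → 4
  T → 6
  (R ⋈[a=g] T) → 4
  U → 6
  ((R ⋈[a=g] T) ⋈[a=b] U) → 8
E2 per-node cardinality:
  U → 6
  R → 4
  T → 6
  (R ⋈[a=g] T) → 4
  (U ⋈[b=a] (R ⋈[a=g] T)) → 8
  π[z,a,u,y,x,g,f,h,b]((U ⋈[b=a] (R ⋈[a=g] T))) → 8

E1 and E2 produce the same multiset:
z | a | u | y | x | g | f | h | b
q | 3 | r | p | t | 3 | 9 | 3 | 3
t | 3 | p | p | t | 3 | 9 | 3 | 3
t | 7 | p | s | r | 7 | 4 | 6 | 7
t | 7 | p | s | r | 7 | 6 | 8 | 7
t | 7 | p | s | r | 7 | 7 | 6 | 7
t | 7 | p | t | r | 7 | 4 | 6 | 7
t | 7 | p | t | r | 7 | 6 | 8 | 7
t | 7 | p | t | r | 7 | 7 | 6 | 7

yes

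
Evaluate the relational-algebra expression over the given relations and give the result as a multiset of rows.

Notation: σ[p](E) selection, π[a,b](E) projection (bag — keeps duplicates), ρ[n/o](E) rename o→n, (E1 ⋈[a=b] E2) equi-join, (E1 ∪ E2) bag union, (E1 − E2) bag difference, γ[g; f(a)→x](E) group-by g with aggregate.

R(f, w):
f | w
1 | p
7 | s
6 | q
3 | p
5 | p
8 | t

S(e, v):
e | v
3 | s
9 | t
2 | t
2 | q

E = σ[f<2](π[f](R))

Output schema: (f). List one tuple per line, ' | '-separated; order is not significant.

Stepwise |·|:
  R → 6
  π[f](R) → 6
  σ[f<2](π[f](R)) → 1

== RESULT ==
f
1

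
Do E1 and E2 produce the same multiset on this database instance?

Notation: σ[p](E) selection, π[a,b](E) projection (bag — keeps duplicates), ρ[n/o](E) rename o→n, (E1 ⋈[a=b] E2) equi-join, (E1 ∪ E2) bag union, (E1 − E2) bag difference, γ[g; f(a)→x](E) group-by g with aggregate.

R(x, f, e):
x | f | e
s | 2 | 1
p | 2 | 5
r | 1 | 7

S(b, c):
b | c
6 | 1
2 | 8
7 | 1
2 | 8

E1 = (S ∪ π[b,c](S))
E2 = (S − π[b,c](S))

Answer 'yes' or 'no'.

E1 per-node cardinality:
  S → 4
  S → 4
  π[b,c](S) → 4
  (S ∪ π[b,c](S)) → 8
E2 per-node cardinality:
  S → 4
  S → 4
  π[b,c](S) → 4
  (S − π[b,c](S)) → 0

E1 result:
b | c
2 | 8
2 | 8
2 | 8
2 | 8
6 | 1
6 | 1
7 | 1
7 | 1
E2 result:
b | c
(0 rows)
Witness: (6, 1) appears 2× in E1 but 0× in E2.

no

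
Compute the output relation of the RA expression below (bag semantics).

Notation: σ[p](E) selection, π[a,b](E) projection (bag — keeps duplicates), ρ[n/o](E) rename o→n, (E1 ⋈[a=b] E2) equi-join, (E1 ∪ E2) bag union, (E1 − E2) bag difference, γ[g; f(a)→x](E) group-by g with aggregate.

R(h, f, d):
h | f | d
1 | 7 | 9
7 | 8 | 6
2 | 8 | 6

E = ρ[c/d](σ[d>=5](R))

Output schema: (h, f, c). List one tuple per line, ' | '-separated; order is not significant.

Subexpression sizes:
  R → 3
  σ[d>=5](R) → 3
  ρ[c/d](σ[d>=5](R)) → 3

== RESULT ==
h | f | c
1 | 7 | 9
2 | 8 | 6
7 | 8 | 6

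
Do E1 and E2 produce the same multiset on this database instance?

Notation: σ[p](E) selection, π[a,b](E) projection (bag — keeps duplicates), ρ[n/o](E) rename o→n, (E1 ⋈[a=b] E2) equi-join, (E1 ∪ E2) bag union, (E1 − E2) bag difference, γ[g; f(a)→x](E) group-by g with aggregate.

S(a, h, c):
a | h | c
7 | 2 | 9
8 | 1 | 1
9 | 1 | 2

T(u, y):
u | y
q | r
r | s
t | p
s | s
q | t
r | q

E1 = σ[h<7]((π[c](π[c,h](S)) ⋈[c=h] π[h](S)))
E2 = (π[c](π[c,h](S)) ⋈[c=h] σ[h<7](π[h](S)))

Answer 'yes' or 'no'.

E1 per-node cardinality:
  S → 3
  π[c,h](S) → 3
  π[c](π[c,h](S)) → 3
  S → 3
  π[h](S) → 3
  (π[c](π[c,h](S)) ⋈[c=h] π[h](S)) → 3
  σ[h<7]((π[c](π[c,h](S)) ⋈[c=h] π[h](S))) → 3
E2 per-node cardinality:
  S → 3
  π[c,h](S) → 3
  π[c](π[c,h](S)) → 3
  S → 3
  π[h](S) → 3
  σ[h<7](π[h](S)) → 3
  (π[c](π[c,h](S)) ⋈[c=h] σ[h<7](π[h](S))) → 3

E1 and E2 produce the same multiset:
c | h
1 | 1
1 | 1
2 | 2

yes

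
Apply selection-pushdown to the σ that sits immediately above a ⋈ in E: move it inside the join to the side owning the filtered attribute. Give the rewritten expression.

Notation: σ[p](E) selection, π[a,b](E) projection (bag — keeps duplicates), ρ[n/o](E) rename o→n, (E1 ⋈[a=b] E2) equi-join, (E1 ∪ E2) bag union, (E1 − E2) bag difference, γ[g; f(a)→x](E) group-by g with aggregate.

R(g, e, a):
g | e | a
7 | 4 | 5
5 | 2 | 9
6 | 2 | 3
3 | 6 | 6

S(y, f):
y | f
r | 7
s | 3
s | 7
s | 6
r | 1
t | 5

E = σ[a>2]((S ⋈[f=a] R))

σ filters on a, owned by the right side.
E' = (S ⋈[f=a] σ[a>2](R))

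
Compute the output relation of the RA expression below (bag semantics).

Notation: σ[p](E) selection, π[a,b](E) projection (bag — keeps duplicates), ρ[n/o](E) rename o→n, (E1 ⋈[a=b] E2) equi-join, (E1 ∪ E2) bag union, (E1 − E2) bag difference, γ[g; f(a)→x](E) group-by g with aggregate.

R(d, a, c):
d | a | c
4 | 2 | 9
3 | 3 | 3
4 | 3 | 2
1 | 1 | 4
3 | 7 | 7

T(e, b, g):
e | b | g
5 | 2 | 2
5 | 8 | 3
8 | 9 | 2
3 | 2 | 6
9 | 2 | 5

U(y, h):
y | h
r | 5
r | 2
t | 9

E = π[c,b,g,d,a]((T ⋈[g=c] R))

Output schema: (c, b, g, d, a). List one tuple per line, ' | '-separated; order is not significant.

Row counts bottom-up:
  T → 5
  R → 5
  (T ⋈[g=c] R) → 3
  π[c,b,g,d,a]((T ⋈[g=c] R)) → 3

== RESULT ==
c | b | g | d | a
2 | 2 | 2 | 4 | 3
2 | 9 | 2 | 4 | 3
3 | 8 | 3 | 3 | 3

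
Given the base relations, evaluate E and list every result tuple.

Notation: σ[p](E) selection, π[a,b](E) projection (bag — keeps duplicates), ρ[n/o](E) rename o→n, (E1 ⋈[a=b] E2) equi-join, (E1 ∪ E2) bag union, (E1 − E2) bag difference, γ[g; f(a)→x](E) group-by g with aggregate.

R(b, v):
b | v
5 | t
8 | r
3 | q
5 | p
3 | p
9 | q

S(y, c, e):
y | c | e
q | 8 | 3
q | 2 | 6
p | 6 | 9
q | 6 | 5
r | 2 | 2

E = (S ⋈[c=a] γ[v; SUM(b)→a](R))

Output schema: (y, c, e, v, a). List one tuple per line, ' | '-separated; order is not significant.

Row counts bottom-up:
  S → 5
  R → 6
  γ[v; SUM(b)→a](R) → 4
  (S ⋈[c=a] γ[v; SUM(b)→a](R)) → 2

== RESULT ==
y | c | e | v | a
q | 8 | 3 | p | 8
q | 8 | 3 | r | 8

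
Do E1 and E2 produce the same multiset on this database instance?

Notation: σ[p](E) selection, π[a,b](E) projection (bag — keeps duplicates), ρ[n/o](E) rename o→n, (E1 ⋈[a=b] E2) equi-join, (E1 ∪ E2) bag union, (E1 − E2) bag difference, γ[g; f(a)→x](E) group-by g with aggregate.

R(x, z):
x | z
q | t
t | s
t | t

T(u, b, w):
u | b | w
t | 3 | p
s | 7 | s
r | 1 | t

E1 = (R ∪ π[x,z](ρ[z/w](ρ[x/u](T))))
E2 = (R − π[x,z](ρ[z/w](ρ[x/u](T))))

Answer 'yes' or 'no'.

E1 row counts bottom-up:
  R → 3
  T → 3
  ρ[x/u](T) → 3
  ρ[z/w](ρ[x/u](T)) → 3
  π[x,z](ρ[z/w](ρ[x/u](T))) → 3
  (R ∪ π[x,z](ρ[z/w](ρ[x/u](T)))) → 6
E2 row counts bottom-up:
  R → 3
  T → 3
  ρ[x/u](T) → 3
  ρ[z/w](ρ[x/u](T)) → 3
  π[x,z](ρ[z/w](ρ[x/u](T))) → 3
  (R − π[x,z](ρ[z/w](ρ[x/u](T)))) → 3

E1 result:
x | z
q | t
r | t
s | s
t | p
t | s
t | t
E2 result:
x | z
q | t
t | s
t | t
Witness: ('r', 't') appears 1× in E1 but 0× in E2.

no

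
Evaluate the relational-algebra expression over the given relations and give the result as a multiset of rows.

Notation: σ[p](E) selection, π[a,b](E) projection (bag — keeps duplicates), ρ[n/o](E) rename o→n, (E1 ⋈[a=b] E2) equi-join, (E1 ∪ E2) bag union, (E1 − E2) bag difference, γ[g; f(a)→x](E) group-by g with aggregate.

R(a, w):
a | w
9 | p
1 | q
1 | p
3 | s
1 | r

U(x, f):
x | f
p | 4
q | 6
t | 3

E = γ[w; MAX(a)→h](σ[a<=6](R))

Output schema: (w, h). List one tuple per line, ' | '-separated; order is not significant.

Subexpression sizes:
  R → 5
  σ[a<=6](R) → 4
  γ[w; MAX(a)→h](σ[a<=6](R)) → 4

== RESULT ==
w | h
p | 1
q | 1
r | 1
s | 3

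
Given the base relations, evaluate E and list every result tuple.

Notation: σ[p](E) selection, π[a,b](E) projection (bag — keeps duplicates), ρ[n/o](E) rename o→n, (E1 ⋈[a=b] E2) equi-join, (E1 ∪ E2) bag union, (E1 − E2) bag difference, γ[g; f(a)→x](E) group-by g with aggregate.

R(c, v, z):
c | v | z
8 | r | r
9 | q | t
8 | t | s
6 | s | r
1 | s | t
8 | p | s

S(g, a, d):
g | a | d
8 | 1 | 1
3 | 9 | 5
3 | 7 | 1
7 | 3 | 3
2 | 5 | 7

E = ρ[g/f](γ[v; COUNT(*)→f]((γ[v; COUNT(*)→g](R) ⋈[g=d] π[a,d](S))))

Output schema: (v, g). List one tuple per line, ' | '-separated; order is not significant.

Row counts bottom-up:
  R → 6
  γ[v; COUNT(*)→g](R) → 5
  S → 5
  π[a,d](S) → 5
  (γ[v; COUNT(*)→g](R) ⋈[g=d] π[a,d](S)) → 8
  γ[v; COUNT(*)→f]((γ[v; COUNT(*)→g](R) ⋈[g=d] π[a,d](S))) → 4
  ρ[g/f](γ[v; COUNT(*)→f]((γ[v; COUNT(*)→g](R) ⋈[g=d] π[a,d](S)))) → 4

== RESULT ==
v | g
p | 2
q | 2
r | 2
t | 2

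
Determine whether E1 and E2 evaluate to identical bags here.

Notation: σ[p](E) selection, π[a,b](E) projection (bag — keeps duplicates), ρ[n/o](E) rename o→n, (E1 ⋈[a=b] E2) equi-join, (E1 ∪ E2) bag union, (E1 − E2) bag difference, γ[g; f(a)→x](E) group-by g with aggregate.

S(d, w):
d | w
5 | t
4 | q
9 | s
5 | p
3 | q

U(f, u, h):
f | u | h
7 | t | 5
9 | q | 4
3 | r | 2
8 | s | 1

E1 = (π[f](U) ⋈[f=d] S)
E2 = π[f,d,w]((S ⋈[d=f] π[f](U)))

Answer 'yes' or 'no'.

E1 stepwise |·|:
  U → 4
  π[f](U) → 4
  S → 5
  (π[f](U) ⋈[f=d] S) → 2
E2 stepwise |·|:
  S → 5
  U → 4
  π[f](U) → 4
  (S ⋈[d=f] π[f](U)) → 2
  π[f,d,w]((S ⋈[d=f] π[f](U))) → 2

E1 and E2 produce the same multiset:
f | d | w
3 | 3 | q
9 | 9 | s

yes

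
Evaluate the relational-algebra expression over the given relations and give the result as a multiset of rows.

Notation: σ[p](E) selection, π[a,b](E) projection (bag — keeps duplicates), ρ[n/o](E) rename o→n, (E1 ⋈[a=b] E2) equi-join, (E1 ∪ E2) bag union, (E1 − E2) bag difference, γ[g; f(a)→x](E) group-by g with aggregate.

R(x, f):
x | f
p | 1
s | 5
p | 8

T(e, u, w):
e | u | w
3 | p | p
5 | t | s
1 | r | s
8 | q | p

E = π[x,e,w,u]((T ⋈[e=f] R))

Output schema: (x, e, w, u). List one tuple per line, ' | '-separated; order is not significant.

Per-node cardinality:
  T → 4
  R → 3
  (T ⋈[e=f] R) → 3
  π[x,e,w,u]((T ⋈[e=f] R)) → 3

== RESULT ==
x | e | w | u
p | 1 | s | r
p | 8 | p | q
s | 5 | s | t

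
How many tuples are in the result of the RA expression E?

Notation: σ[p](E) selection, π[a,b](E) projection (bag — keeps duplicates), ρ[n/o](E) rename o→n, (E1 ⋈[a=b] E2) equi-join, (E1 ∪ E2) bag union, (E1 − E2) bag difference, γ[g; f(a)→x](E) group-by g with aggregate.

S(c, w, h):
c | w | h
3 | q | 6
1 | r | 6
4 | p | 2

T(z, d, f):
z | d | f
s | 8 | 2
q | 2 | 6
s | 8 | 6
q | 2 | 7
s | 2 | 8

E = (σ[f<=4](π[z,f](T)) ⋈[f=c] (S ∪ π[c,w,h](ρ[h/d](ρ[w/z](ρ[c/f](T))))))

Row counts bottom-up:
  T → 5
  π[z,f](T) → 5
  σ[f<=4](π[z,f](T)) → 1
  S → 3
  T → 5
  ρ[c/f](T) → 5
  ρ[w/z](ρ[c/f](T)) → 5
  ρ[h/d](ρ[w/z](ρ[c/f](T))) → 5
  π[c,w,h](ρ[h/d](ρ[w/z](ρ[c/f](T)))) → 5
  (S ∪ π[c,w,h](ρ[h/d](ρ[w/z](ρ[c/f](T))))) → 8
  (σ[f<=4](π[z,f](T)) ⋈[f=c] (S ∪ π[c,w,h](ρ[h/d](ρ[w/z](ρ[c/f](T)))))) → 1

|E| = 1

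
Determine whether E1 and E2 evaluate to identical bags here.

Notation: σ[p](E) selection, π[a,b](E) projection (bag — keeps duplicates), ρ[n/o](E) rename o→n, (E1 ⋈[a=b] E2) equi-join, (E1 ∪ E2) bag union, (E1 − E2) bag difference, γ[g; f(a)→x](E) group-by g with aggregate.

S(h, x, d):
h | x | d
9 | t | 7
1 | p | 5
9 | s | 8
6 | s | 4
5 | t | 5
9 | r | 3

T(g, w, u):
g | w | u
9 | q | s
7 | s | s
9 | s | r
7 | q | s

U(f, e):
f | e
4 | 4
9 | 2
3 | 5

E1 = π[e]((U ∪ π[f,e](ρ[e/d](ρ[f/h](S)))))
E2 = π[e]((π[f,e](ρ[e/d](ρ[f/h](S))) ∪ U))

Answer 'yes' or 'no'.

E1 row counts bottom-up:
  U → 3
  S → 6
  ρ[f/h](S) → 6
  ρ[e/d](ρ[f/h](S)) → 6
  π[f,e](ρ[e/d](ρ[f/h](S))) → 6
  (U ∪ π[f,e](ρ[e/d](ρ[f/h](S)))) → 9
  π[e]((U ∪ π[f,e](ρ[e/d](ρ[f/h](S))))) → 9
E2 row counts bottom-up:
  S → 6
  ρ[f/h](S) → 6
  ρ[e/d](ρ[f/h](S)) → 6
  π[f,e](ρ[e/d](ρ[f/h](S))) → 6
  U → 3
  (π[f,e](ρ[e/d](ρ[f/h](S))) ∪ U) → 9
  π[e]((π[f,e](ρ[e/d](ρ[f/h](S))) ∪ U)) → 9

E1 and E2 produce the same multiset:
e
2
3
4
4
5
5
5
7
8

yes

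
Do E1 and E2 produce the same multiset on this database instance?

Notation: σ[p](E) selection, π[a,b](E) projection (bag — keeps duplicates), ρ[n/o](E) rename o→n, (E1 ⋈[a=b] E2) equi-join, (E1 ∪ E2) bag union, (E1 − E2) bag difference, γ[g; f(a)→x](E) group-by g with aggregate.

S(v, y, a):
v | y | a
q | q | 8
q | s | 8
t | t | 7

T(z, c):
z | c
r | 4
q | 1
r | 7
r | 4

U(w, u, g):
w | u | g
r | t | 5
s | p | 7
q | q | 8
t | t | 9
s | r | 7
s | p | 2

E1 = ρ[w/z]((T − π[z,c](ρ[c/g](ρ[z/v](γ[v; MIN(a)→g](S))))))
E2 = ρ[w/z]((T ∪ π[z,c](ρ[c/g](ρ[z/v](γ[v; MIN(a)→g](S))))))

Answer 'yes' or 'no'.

E1 per-node cardinality:
  T → 4
  S → 3
  γ[v; MIN(a)→g](S) → 2
  ρ[z/v](γ[v; MIN(a)→g](S)) → 2
  ρ[c/g](ρ[z/v](γ[v; MIN(a)→g](S))) → 2
  π[z,c](ρ[c/g](ρ[z/v](γ[v; MIN(a)→g](S)))) → 2
  (T − π[z,c](ρ[c/g](ρ[z/v](γ[v; MIN(a)→g](S))))) → 4
  ρ[w/z]((T − π[z,c](ρ[c/g](ρ[z/v](γ[v; MIN(a)→g](S)))))) → 4
E2 per-node cardinality:
  T → 4
  S → 3
  γ[v; MIN(a)→g](S) → 2
  ρ[z/v](γ[v; MIN(a)→g](S)) → 2
  ρ[c/g](ρ[z/v](γ[v; MIN(a)→g](S))) → 2
  π[z,c](ρ[c/g](ρ[z/v](γ[v; MIN(a)→g](S)))) → 2
  (T ∪ π[z,c](ρ[c/g](ρ[z/v](γ[v; MIN(a)→g](S))))) → 6
  ρ[w/z]((T ∪ π[z,c](ρ[c/g](ρ[z/v](γ[v; MIN(a)→g](S)))))) → 6

E1 result:
w | c
q | 1
r | 4
r | 4
r | 7
E2 result:
w | c
q | 1
q | 8
r | 4
r | 4
r | 7
t | 7
Witness: ('q', 8) appears 0× in E1 but 1× in E2.

no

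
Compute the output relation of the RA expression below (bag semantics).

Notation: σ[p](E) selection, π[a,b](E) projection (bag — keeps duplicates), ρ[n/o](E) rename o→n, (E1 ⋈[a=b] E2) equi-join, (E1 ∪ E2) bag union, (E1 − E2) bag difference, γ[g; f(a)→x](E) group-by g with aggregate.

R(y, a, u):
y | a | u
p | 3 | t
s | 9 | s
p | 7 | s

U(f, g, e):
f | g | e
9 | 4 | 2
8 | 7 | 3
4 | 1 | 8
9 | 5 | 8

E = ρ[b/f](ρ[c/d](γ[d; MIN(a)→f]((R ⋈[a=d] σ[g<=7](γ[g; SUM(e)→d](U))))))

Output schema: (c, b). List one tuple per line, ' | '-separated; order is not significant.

Subexpression sizes:
  R → 3
  U → 4
  γ[g; SUM(e)→d](U) → 4
  σ[g<=7](γ[g; SUM(e)→d](U)) → 4
  (R ⋈[a=d] σ[g<=7](γ[g; SUM(e)→d](U))) → 1
  γ[d; MIN(a)→f]((R ⋈[a=d] σ[g<=7](γ[g; SUM(e)→d](U)))) → 1
  ρ[c/d](γ[d; MIN(a)→f]((R ⋈[a=d] σ[g<=7](γ[g; SUM(e)→d](U))))) → 1
  ρ[b/f](ρ[c/d](γ[d; MIN(a)→f]((R ⋈[a=d] σ[g<=7](γ[g; SUM(e)→d](U)))))) → 1

== RESULT ==
c | b
3 | 3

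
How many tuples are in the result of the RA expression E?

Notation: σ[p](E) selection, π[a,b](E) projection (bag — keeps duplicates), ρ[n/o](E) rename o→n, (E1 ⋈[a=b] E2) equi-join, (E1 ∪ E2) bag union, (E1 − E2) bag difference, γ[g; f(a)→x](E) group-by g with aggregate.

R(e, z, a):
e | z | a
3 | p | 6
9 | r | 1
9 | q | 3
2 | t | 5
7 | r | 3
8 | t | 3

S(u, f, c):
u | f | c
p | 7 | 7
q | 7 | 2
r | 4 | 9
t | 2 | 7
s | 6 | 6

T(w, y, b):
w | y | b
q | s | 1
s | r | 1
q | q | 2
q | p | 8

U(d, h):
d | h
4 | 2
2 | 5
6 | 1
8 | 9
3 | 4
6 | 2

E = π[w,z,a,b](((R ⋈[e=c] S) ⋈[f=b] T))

Stepwise |·|:
  R → 6
  S → 5
  (R ⋈[e=c] S) → 5
  T → 4
  ((R ⋈[e=c] S) ⋈[f=b] T) → 1
  π[w,z,a,b](((R ⋈[e=c] S) ⋈[f=b] T)) → 1

|E| = 1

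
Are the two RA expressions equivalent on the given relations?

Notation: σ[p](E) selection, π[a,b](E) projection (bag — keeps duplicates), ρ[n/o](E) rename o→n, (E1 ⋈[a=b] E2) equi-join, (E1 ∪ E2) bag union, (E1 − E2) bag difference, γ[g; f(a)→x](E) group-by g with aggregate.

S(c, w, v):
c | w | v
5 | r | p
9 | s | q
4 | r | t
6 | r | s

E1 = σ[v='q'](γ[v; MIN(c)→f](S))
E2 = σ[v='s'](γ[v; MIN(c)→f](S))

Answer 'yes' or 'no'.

E1 per-node cardinality:
  S → 4
  γ[v; MIN(c)→f](S) → 4
  σ[v='q'](γ[v; MIN(c)→f](S)) → 1
E2 per-node cardinality:
  S → 4
  γ[v; MIN(c)→f](S) → 4
  σ[v='s'](γ[v; MIN(c)→f](S)) → 1

E1 result:
v | f
q | 9
E2 result:
v | f
s | 6
Witness: ('q', 9) appears 1× in E1 but 0× in E2.

no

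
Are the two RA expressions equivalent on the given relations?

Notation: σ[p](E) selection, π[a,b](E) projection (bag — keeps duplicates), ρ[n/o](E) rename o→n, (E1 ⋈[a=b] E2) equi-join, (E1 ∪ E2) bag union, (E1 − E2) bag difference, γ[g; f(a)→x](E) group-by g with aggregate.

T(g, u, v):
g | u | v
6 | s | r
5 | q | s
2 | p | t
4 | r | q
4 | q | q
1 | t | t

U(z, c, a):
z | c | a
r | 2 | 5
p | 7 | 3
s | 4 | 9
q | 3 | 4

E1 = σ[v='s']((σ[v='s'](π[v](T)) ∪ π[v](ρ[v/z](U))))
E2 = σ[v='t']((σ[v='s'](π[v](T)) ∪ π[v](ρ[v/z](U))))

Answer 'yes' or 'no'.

E1 stepwise |·|:
  T → 6
  π[v](T) → 6
  σ[v='s'](π[v](T)) → 1
  U → 4
  ρ[v/z](U) → 4
  π[v](ρ[v/z](U)) → 4
  (σ[v='s'](π[v](T)) ∪ π[v](ρ[v/z](U))) → 5
  σ[v='s']((σ[v='s'](π[v](T)) ∪ π[v](ρ[v/z](U)))) → 2
E2 stepwise |·|:
  T → 6
  π[v](T) → 6
  σ[v='s'](π[v](T)) → 1
  U → 4
  ρ[v/z](U) → 4
  π[v](ρ[v/z](U)) → 4
  (σ[v='s'](π[v](T)) ∪ π[v](ρ[v/z](U))) → 5
  σ[v='t']((σ[v='s'](π[v](T)) ∪ π[v](ρ[v/z](U)))) → 0

E1 result:
v
s
s
E2 result:
v
(0 rows)
Witness: ('s',) appears 2× in E1 but 0× in E2.

no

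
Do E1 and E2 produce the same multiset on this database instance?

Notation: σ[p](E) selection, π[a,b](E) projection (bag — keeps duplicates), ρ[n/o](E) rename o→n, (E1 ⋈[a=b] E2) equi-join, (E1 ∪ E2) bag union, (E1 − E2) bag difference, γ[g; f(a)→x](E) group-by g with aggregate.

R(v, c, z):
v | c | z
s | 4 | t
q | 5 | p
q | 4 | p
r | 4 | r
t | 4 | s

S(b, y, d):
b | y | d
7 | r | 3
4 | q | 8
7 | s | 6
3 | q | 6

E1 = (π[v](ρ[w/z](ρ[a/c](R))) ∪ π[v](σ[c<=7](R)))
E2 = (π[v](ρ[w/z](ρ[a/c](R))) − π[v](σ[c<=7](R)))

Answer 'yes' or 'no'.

E1 per-node cardinality:
  R → 5
  ρ[a/c](R) → 5
  ρ[w/z](ρ[a/c](R)) → 5
  π[v](ρ[w/z](ρ[a/c](R))) → 5
  R → 5
  σ[c<=7](R) → 5
  π[v](σ[c<=7](R)) → 5
  (π[v](ρ[w/z](ρ[a/c](R))) ∪ π[v](σ[c<=7](R))) → 10
E2 per-node cardinality:
  R → 5
  ρ[a/c](R) → 5
  ρ[w/z](ρ[a/c](R)) → 5
  π[v](ρ[w/z](ρ[a/c](R))) → 5
  R → 5
  σ[c<=7](R) → 5
  π[v](σ[c<=7](R)) → 5
  (π[v](ρ[w/z](ρ[a/c](R))) − π[v](σ[c<=7](R))) → 0

E1 result:
v
q
q
q
q
r
r
s
s
t
t
E2 result:
v
(0 rows)
Witness: ('t',) appears 2× in E1 but 0× in E2.

no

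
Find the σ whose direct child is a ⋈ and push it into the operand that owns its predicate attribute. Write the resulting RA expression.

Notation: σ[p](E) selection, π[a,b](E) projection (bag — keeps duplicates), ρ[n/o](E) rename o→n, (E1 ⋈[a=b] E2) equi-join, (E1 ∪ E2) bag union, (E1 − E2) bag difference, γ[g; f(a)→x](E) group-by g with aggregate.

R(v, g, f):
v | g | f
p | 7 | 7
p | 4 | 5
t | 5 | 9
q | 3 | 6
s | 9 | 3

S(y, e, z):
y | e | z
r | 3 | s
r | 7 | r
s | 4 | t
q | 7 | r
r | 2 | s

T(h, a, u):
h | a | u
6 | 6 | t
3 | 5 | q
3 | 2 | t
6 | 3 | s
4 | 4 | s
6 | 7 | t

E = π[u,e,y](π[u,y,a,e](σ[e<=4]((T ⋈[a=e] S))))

σ filters on e, owned by the right side.
E' = π[u,e,y](π[u,y,a,e]((T ⋈[a=e] σ[e<=4](S))))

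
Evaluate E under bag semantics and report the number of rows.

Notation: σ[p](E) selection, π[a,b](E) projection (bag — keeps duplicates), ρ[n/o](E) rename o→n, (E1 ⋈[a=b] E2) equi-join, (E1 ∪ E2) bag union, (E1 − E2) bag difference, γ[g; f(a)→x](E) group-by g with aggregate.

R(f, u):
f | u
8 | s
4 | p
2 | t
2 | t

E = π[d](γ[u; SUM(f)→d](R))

Per-node cardinality:
  R → 4
  γ[u; SUM(f)→d](R) → 3
  π[d](γ[u; SUM(f)→d](R)) → 3

|E| = 3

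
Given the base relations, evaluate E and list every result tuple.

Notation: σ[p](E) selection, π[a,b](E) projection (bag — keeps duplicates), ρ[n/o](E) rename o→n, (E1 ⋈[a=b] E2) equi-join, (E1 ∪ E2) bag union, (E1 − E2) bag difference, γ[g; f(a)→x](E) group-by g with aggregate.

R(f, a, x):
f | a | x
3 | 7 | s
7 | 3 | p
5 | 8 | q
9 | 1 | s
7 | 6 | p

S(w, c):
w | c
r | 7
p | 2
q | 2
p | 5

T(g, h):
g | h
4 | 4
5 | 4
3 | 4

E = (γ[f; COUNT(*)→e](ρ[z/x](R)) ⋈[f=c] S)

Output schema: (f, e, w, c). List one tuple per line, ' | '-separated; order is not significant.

Per-node cardinality:
  R → 5
  ρ[z/x](R) → 5
  γ[f; COUNT(*)→e](ρ[z/x](R)) → 4
  S → 4
  (γ[f; COUNT(*)→e](ρ[z/x](R)) ⋈[f=c] S) → 2

== RESULT ==
f | e | w | c
5 | 1 | p | 5
7 | 2 | r | 7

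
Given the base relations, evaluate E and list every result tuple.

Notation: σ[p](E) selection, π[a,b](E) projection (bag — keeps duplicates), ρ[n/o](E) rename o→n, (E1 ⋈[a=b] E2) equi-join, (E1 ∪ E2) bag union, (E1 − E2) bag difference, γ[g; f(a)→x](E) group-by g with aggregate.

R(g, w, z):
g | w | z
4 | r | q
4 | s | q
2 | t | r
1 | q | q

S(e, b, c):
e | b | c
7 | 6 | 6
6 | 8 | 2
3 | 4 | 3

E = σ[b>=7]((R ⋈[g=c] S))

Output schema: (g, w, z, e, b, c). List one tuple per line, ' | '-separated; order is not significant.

Row counts bottom-up:
  R → 4
  S → 3
  (R ⋈[g=c] S) → 1
  σ[b>=7]((R ⋈[g=c] S)) → 1

== RESULT ==
g | w | z | e | b | c
2 | t | r | 6 | 8 | 2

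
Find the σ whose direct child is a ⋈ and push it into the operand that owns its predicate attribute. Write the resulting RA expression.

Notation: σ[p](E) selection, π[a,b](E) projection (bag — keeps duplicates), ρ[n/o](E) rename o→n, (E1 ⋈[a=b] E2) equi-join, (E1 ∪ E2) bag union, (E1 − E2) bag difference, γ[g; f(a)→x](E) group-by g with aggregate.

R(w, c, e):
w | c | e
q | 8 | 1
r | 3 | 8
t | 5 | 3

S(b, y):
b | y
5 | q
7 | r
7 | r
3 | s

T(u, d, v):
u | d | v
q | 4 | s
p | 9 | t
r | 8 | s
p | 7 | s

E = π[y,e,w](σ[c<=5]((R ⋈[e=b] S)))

σ filters on c, owned by the left side.
E' = π[y,e,w]((σ[c<=5](R) ⋈[e=b] S))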